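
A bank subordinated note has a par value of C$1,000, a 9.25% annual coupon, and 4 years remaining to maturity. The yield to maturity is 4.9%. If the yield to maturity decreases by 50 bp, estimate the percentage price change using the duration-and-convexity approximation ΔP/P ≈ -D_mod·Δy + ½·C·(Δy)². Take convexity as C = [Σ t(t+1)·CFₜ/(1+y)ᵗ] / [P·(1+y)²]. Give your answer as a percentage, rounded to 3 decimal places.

+1.714%

With y = 0.049:
  t   CF        PV=CF/(1+0.049)^t    t·PV        t(t+1)·PV
  1        92.50        88.1792        88.1792         176.3584
  2        92.50        84.0603       168.1205         504.3616
  3        92.50        80.1337       240.4011         961.6046
  4     1,092.50       902.2346     3,608.9385      18,044.6926
  Σ                  1,154.6078     4,105.6394      19,687.0172
P = 1,154.6078; D_Mac = 3.55587 yrs; D_mod = 3.38977 yrs; C = 15.49510.
Duration effect: -3.38977 × (-0.005) = +0.016949
Convexity effect: 0.5 × 15.49510 × (-0.005)² = +0.0001937
ΔP/P ≈ +0.016949 + 0.0001937 = +0.017143 = +1.7143%.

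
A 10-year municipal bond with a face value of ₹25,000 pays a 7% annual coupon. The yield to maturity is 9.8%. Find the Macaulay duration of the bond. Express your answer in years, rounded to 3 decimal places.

Periodic yield y = 0.098. Discount each cash flow and weight by its year:
  t   CF        PV=CF/(1+0.098)^t    t·PV
  1     1,750.00     1,593.8069     1,593.8069
  2     1,750.00     1,451.5546     2,903.1091
  3     1,750.00     1,321.9987     3,965.9961
  4     1,750.00     1,204.0061     4,816.0244
  5     1,750.00     1,096.5447     5,482.7236
  6     1,750.00       998.6746     5,992.0477
  7     1,750.00       909.5397     6,366.7780
  8     1,750.00       828.3604     6,626.8832
  9     1,750.00       754.4266     6,789.8393
  10   26,750.00    10,502.6861   105,026.8609
  Σ                 20,661.5984   149,564.0692
Price P = Σ PV = 20,661.5984.
Macaulay duration = Σ(t·PV) / P = 149,564.0692 / 20,661.5984 = 7.23875 years.

7.239 years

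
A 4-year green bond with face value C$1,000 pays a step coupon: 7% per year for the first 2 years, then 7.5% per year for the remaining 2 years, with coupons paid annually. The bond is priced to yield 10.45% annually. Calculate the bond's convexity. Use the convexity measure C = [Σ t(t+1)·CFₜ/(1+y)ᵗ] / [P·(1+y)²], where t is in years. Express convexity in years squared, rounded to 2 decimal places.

14.22

With y = 0.1045:
  t   CF        PV=CF/(1+0.1045)^t    t·PV        t(t+1)·PV
  1        70.00        63.3771        63.3771         126.7542
  2        70.00        57.3808       114.7616         344.2848
  3        75.00        55.6627       166.9880         667.9521
  4     1,075.00       722.3465     2,889.3861      14,446.9304
  Σ                    898.7671     3,234.5128      15,585.9215
P = 898.7671.
Convexity = Σ t(t+1)·PV / [P·(1+y)²] = 15,585.9215 / (898.7671 × 1.219920) = 14.21523.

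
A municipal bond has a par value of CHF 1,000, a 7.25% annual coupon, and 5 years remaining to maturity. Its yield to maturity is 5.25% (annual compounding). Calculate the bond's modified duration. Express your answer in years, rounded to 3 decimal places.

Periodic yield y = 0.0525. First find Macaulay duration:
  t   CF        PV=CF/(1+0.0525)^t    t·PV
  1        72.50        68.8836        68.8836
  2        72.50        65.4476       130.8952
  3        72.50        62.1830       186.5490
  4        72.50        59.0812       236.3250
  5     1,072.50       830.3989     4,151.9946
  Σ                  1,085.9944     4,774.6474
P = 1,085.9944; Macaulay duration = 4,774.6474 / 1,085.9944 = 4.39657 years.
Modified duration = D_Mac / (1 + y) = 4.39657 / 1.0525 = 4.17726 years.

4.177 years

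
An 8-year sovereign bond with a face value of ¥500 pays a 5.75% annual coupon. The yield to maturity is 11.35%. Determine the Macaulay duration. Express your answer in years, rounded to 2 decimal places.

Periodic yield y = 0.1135. Discount each cash flow and weight by its year:
  t   CF        PV=CF/(1+0.1135)^t    t·PV
  1        28.75        25.8195        25.8195
  2        28.75        23.1877        46.3754
  3        28.75        20.8241        62.4724
  4        28.75        18.7015        74.8061
  5        28.75        16.7953        83.9763
  6        28.75        15.0833        90.4998
  7        28.75        13.5459        94.8210
  8       528.75       223.7323     1,789.8581
  Σ                    357.6895     2,268.6286
Price P = Σ PV = 357.6895.
Macaulay duration = Σ(t·PV) / P = 2,268.6286 / 357.6895 = 6.34245 years.

6.34 years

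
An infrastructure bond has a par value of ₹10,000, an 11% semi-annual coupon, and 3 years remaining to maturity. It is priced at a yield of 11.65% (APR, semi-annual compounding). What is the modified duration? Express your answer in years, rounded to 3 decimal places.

2.487 years

Periodic yield y = 0.05825. First find Macaulay duration:
  t   CF        PV=CF/(1+0.05825)^t    t·PV
  1       550.00       519.7260       519.7260
  2       550.00       491.1183       982.2366
  3       550.00       464.0853     1,392.2560
  4       550.00       438.5404     1,754.1615
  5       550.00       414.4015     2,072.0074
  6    10,550.00     7,511.4330    45,068.5979
  Σ                  9,839.3045    51,788.9855
P = 9,839.3045; Macaulay duration = 51,788.9855 / 9,839.3045 = 5.26348 half-year periods = 2.63174 years.
Modified duration = D_Mac / (1 + y) = 2.63174 / 1.05825 = 2.48688 years.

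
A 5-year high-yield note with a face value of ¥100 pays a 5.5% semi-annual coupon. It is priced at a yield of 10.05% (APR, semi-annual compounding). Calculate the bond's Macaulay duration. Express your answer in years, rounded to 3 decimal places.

Periodic yield y = 0.05025. Discount each cash flow and weight by its period:
  t   CF        PV=CF/(1+0.05025)^t    t·PV
  1         2.75         2.6184         2.6184
  2         2.75         2.4931         4.9863
  3         2.75         2.3739         7.1216
  4         2.75         2.2603         9.0411
  5         2.75         2.1521        10.7607
  6         2.75         2.0492        12.2950
  7         2.75         1.9511        13.6578
  8         2.75         1.8578        14.8621
  9         2.75         1.7689        15.9199
  10      102.75        62.9296       629.2959
  Σ                     82.4544       720.5589
Price P = Σ PV = 82.4544.
Macaulay duration = Σ(t·PV) / P = 720.5589 / 82.4544 = 8.73888 half-year periods.
In years: 8.73888 / 2 = 4.36944 years.

4.369 years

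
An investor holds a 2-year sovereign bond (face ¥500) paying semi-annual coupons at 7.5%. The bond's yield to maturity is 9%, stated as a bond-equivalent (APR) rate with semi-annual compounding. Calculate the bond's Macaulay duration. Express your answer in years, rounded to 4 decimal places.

1.8925 years

Periodic yield y = 0.045. Discount each cash flow and weight by its period:
  t   CF        PV=CF/(1+0.045)^t    t·PV
  1        18.75        17.9426        17.9426
  2        18.75        17.1699        34.3399
  3        18.75        16.4306        49.2917
  4       518.75       435.0037     1,740.0148
  Σ                    486.5468     1,841.5889
Price P = Σ PV = 486.5468.
Macaulay duration = Σ(t·PV) / P = 1,841.5889 / 486.5468 = 3.78502 half-year periods.
In years: 3.78502 / 2 = 1.89251 years.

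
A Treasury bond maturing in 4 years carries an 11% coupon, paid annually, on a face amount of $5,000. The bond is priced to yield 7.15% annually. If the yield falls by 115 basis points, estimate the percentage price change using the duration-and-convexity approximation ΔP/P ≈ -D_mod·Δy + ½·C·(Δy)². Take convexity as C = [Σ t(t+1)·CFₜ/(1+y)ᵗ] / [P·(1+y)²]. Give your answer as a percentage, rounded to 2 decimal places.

With y = 0.0715:
  t   CF        PV=CF/(1+0.0715)^t    t·PV        t(t+1)·PV
  1       550.00       513.2991       513.2991       1,026.5982
  2       550.00       479.0472       958.0945       2,874.2834
  3       550.00       447.0809     1,341.2428       5,364.9714
  4     5,550.00     4,210.4090    16,841.6359      84,208.1793
  Σ                  5,649.8363    19,654.2723      93,474.0323
P = 5,649.8363; D_Mac = 3.47873 yrs; D_mod = 3.24660 yrs; C = 14.41023.
Duration effect: -3.24660 × (-0.0115) = +0.037336
Convexity effect: 0.5 × 14.41023 × (-0.0115)² = +0.0009529
ΔP/P ≈ +0.037336 + 0.0009529 = +0.038289 = +3.8289%.

+3.83%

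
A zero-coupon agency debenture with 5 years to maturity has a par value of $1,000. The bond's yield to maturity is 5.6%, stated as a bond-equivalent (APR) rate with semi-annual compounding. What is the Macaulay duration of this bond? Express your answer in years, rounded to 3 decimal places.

5.000 years

A zero-coupon bond has a single cash flow at maturity, so its Macaulay duration equals its maturity: 5 years.
(Equivalently: 10 semi-annual periods ÷ 2 = 5 years.)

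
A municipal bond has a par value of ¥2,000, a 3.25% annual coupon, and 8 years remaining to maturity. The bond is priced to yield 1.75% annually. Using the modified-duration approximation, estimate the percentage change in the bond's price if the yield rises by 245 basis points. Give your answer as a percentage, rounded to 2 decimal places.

-17.39%

Periodic yield y = 0.0175. Modified duration first:
  t   CF        PV=CF/(1+0.0175)^t    t·PV
  1        65.00        63.8821        63.8821
  2        65.00        62.7834       125.5667
  3        65.00        61.7035       185.1106
  4        65.00        60.6423       242.5692
  5        65.00        59.5993       297.9966
  6        65.00        58.5743       351.4456
  7        65.00        57.5668       402.9679
  8     2,065.00     1,797.3999    14,379.1992
  Σ                  2,222.1516    16,048.7379
P = 2,222.1516; D_Mac = 7.22216 yrs; D_mod = 7.22216/(1+0.0175) = 7.09795 yrs.
ΔP/P ≈ -D_mod · Δy = -7.09795 × (+0.0245) = -0.173900 = -17.3900%.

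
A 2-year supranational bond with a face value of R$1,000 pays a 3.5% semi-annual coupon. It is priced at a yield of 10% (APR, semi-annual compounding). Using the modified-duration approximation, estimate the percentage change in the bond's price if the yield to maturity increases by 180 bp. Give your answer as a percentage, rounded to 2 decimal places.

-3.33%

Periodic yield y = 0.05. Modified duration first:
  t   CF        PV=CF/(1+0.05)^t    t·PV
  1        17.50        16.6667        16.6667
  2        17.50        15.8730        31.7460
  3        17.50        15.1172        45.3515
  4     1,017.50       837.0998     3,348.3991
  Σ                    884.7566     3,442.1632
P = 884.7566; D_Mac = 3.89052 half-year periods = 1.94526 yrs; D_mod = 1.94526/(1+0.05) = 1.85263 yrs.
ΔP/P ≈ -D_mod · Δy = -1.85263 × (+0.018) = -0.033347 = -3.3347%.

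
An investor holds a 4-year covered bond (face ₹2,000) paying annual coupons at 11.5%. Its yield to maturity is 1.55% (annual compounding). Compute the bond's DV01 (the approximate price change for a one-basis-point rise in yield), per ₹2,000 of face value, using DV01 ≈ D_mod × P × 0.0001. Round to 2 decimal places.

Periodic yield y = 0.0155.
  t   CF        PV=CF/(1+0.0155)^t    t·PV
  1       230.00       226.4894       226.4894
  2       230.00       223.0324       446.0648
  3       230.00       219.6282       658.8845
  4     2,230.00     2,096.9359     8,387.7435
  Σ                  2,766.0859     9,719.1823
P = 2,766.0859; D_Mac = 3.51370 yrs; D_mod = 3.46006 yrs.
DV01 ≈ 3.46006 × 2,766.0859 × 0.0001 = 0.957083.

₹0.96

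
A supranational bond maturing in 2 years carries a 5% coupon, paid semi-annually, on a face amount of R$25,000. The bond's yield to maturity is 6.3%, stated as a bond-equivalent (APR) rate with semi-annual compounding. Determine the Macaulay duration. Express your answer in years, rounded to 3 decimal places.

1.927 years

Periodic yield y = 0.0315. Discount each cash flow and weight by its period:
  t   CF        PV=CF/(1+0.0315)^t    t·PV
  1       625.00       605.9137       605.9137
  2       625.00       587.4103     1,174.8206
  3       625.00       569.4719     1,708.4158
  4    25,625.00    22,635.3360    90,541.3438
  Σ                 24,398.1319    94,030.4939
Price P = Σ PV = 24,398.1319.
Macaulay duration = Σ(t·PV) / P = 94,030.4939 / 24,398.1319 = 3.85400 half-year periods.
In years: 3.85400 / 2 = 1.92700 years.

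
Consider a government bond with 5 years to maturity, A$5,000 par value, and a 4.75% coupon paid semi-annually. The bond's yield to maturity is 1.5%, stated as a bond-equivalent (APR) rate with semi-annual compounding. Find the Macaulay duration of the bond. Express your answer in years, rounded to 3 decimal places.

4.550 years

Periodic yield y = 0.0075. Discount each cash flow and weight by its period:
  t   CF        PV=CF/(1+0.0075)^t    t·PV
  1       118.75       117.8660       117.8660
  2       118.75       116.9886       233.9772
  3       118.75       116.1177       348.3531
  4       118.75       115.2533       461.0132
  5       118.75       114.3953       571.9767
  6       118.75       113.5438       681.2626
  7       118.75       112.6985       788.8897
  8       118.75       111.8596       894.8766
  9       118.75       111.0269       999.2419
  10    5,118.75     4,750.2161    47,502.1614
  Σ                  5,779.9658    52,599.6185
Price P = Σ PV = 5,779.9658.
Macaulay duration = Σ(t·PV) / P = 52,599.6185 / 5,779.9658 = 9.10033 half-year periods.
In years: 9.10033 / 2 = 4.55017 years.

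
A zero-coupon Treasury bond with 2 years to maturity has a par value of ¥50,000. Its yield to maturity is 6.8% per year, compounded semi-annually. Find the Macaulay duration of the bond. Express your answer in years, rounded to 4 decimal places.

A zero-coupon bond has a single cash flow at maturity, so its Macaulay duration equals its maturity: 2 years.
(Equivalently: 4 semi-annual periods ÷ 2 = 2 years.)

2.0000 years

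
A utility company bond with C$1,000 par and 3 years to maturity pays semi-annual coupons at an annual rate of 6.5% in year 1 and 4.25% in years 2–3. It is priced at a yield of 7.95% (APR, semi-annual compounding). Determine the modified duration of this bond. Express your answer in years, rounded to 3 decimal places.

2.684 years

Periodic yield y = 0.03975. First find Macaulay duration:
  t   CF        PV=CF/(1+0.03975)^t    t·PV
  1        32.50        31.2575        31.2575
  2        32.50        30.0625        60.1251
  3        21.25        18.9048        56.7144
  4        21.25        18.1821        72.7283
  5        21.25        17.4870        87.4348
  6     1,021.25       808.2738     4,849.6427
  Σ                    924.1677     5,157.9028
P = 924.1677; Macaulay duration = 5,157.9028 / 924.1677 = 5.58113 half-year periods = 2.79057 years.
Modified duration = D_Mac / (1 + y) = 2.79057 / 1.03975 = 2.68388 years.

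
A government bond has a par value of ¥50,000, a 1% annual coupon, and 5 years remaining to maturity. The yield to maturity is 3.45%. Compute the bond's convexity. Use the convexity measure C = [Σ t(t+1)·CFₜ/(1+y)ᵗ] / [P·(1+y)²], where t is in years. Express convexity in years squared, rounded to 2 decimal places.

27.25

With y = 0.0345:
  t   CF        PV=CF/(1+0.0345)^t    t·PV        t(t+1)·PV
  1       500.00       483.3253       483.3253         966.6506
  2       500.00       467.2066       934.4133       2,803.2399
  3       500.00       451.6256     1,354.8767       5,419.5068
  4       500.00       436.5641     1,746.2564       8,731.2821
  5    50,500.00    42,622.4984   213,112.4920   1,278,674.9519
  Σ                 44,461.2200   217,631.3637   1,296,595.6313
P = 44,461.2200.
Convexity = Σ t(t+1)·PV / [P·(1+y)²] = 1,296,595.6313 / (44,461.2200 × 1.070190) = 27.24973.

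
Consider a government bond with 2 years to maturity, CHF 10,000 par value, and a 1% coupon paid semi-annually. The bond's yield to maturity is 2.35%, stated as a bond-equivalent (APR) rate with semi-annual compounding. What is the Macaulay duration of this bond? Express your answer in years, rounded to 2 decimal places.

Periodic yield y = 0.01175. Discount each cash flow and weight by its period:
  t   CF        PV=CF/(1+0.01175)^t    t·PV
  1        50.00        49.4193        49.4193
  2        50.00        48.8454        97.6908
  3        50.00        48.2781       144.8344
  4    10,050.00     9,591.2058    38,364.8232
  Σ                  9,737.7486    38,656.7676
Price P = Σ PV = 9,737.7486.
Macaulay duration = Σ(t·PV) / P = 38,656.7676 / 9,737.7486 = 3.96978 half-year periods.
In years: 3.96978 / 2 = 1.98489 years.

1.98 years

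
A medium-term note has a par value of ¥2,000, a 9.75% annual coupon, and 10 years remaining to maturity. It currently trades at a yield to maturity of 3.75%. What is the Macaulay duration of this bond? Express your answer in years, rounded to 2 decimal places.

Periodic yield y = 0.0375. Discount each cash flow and weight by its year:
  t   CF        PV=CF/(1+0.0375)^t    t·PV
  1       195.00       187.9518       187.9518
  2       195.00       181.1584       362.3167
  3       195.00       174.6105       523.8314
  4       195.00       168.2993       673.1970
  5       195.00       162.2161       811.0807
  6       195.00       156.3529       938.1175
  7       195.00       150.7016     1,054.9112
  8       195.00       145.2546     1,162.0365
  9       195.00       140.0044     1,260.0395
  10    2,195.00     1,518.9849    15,189.8495
  Σ                  2,985.5345    22,163.3319
Price P = Σ PV = 2,985.5345.
Macaulay duration = Σ(t·PV) / P = 22,163.3319 / 2,985.5345 = 7.42357 years.

7.42 years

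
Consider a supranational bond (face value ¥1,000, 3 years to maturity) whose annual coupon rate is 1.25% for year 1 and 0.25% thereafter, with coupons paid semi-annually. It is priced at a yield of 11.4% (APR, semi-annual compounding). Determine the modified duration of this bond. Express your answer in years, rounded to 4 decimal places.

Periodic yield y = 0.057. First find Macaulay duration:
  t   CF        PV=CF/(1+0.057)^t    t·PV
  1         6.25         5.9130         5.9130
  2         6.25         5.5941        11.1882
  3         1.25         1.0585         3.1755
  4         1.25         1.0014         4.0056
  5         1.25         0.9474         4.7370
  6     1,001.25       717.9474     4,307.6842
  Σ                    732.4617     4,336.7034
P = 732.4617; Macaulay duration = 4,336.7034 / 732.4617 = 5.92072 half-year periods = 2.96036 years.
Modified duration = D_Mac / (1 + y) = 2.96036 / 1.057 = 2.80072 years.

2.8007 years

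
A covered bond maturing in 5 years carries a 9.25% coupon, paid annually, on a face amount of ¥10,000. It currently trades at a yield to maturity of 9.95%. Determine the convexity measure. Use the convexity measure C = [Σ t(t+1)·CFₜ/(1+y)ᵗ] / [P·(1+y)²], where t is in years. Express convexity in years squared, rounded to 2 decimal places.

19.65

With y = 0.0995:
  t   CF        PV=CF/(1+0.0995)^t    t·PV        t(t+1)·PV
  1       925.00       841.2915       841.2915       1,682.5830
  2       925.00       765.1583     1,530.3165       4,590.9495
  3       925.00       695.9147     2,087.7442       8,350.9768
  4       925.00       632.9375     2,531.7498      12,658.7491
  5    10,925.00     6,799.0037    33,995.0185     203,970.1108
  Σ                  9,734.3056    40,986.1205     231,253.3693
P = 9,734.3056.
Convexity = Σ t(t+1)·PV / [P·(1+y)²] = 231,253.3693 / (9,734.3056 × 1.208900) = 19.65136.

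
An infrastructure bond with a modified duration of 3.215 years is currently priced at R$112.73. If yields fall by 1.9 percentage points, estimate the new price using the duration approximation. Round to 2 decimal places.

Duration approximation: ΔP/P ≈ -D_mod · Δy = -3.215 × (-0.019) = +0.061085.
New price ≈ 112.73 × (1 + 0.061085) = 119.61611205.

R$119.62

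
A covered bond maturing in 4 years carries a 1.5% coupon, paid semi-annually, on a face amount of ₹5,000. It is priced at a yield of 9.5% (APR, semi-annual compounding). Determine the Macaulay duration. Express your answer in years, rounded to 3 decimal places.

3.876 years

Periodic yield y = 0.0475. Discount each cash flow and weight by its period:
  t   CF        PV=CF/(1+0.0475)^t    t·PV
  1        37.50        35.7995        35.7995
  2        37.50        34.1762        68.3523
  3        37.50        32.6264        97.8792
  4        37.50        31.1469       124.5877
  5        37.50        29.7345       148.6727
  6        37.50        28.3862       170.3171
  7        37.50        27.0990       189.6929
  8     5,037.50     3,475.2240    27,801.7922
  Σ                  3,694.1927    28,637.0936
Price P = Σ PV = 3,694.1927.
Macaulay duration = Σ(t·PV) / P = 28,637.0936 / 3,694.1927 = 7.75192 half-year periods.
In years: 7.75192 / 2 = 3.87596 years.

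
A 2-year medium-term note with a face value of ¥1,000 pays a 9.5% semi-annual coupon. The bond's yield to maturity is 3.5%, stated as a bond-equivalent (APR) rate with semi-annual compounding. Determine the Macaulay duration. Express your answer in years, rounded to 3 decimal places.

1.876 years

Periodic yield y = 0.0175. Discount each cash flow and weight by its period:
  t   CF        PV=CF/(1+0.0175)^t    t·PV
  1        47.50        46.6830        46.6830
  2        47.50        45.8801        91.7603
  3        47.50        45.0911       135.2732
  4     1,047.50       977.2740     3,909.0961
  Σ                  1,114.9283     4,182.8126
Price P = Σ PV = 1,114.9283.
Macaulay duration = Σ(t·PV) / P = 4,182.8126 / 1,114.9283 = 3.75164 half-year periods.
In years: 3.75164 / 2 = 1.87582 years.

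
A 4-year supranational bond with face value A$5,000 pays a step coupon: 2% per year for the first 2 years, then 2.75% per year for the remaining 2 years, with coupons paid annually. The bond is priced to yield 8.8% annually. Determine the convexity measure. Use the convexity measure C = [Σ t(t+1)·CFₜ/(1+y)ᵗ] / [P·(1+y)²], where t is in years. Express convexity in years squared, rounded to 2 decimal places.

16.11

With y = 0.088:
  t   CF        PV=CF/(1+0.088)^t    t·PV        t(t+1)·PV
  1       100.00        91.9118        91.9118         183.8235
  2       100.00        84.4777       168.9554         506.8663
  3       137.50       106.7618       320.2855       1,281.1420
  4     5,137.50     3,666.3697    14,665.4787      73,327.3937
  Σ                  3,949.5210    15,246.6314      75,299.2256
P = 3,949.5210.
Convexity = Σ t(t+1)·PV / [P·(1+y)²] = 75,299.2256 / (3,949.5210 × 1.183744) = 16.10602.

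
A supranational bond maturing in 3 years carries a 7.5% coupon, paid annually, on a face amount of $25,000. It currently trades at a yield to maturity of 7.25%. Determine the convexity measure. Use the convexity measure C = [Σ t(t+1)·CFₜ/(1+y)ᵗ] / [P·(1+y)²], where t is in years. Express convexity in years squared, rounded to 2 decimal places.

With y = 0.0725:
  t   CF        PV=CF/(1+0.0725)^t    t·PV        t(t+1)·PV
  1     1,875.00     1,748.2517     1,748.2517       3,496.5035
  2     1,875.00     1,630.0716     3,260.1431       9,780.4294
  3    26,875.00    21,784.9501    65,354.8504     261,419.4017
  Σ                 25,163.2735    70,363.2453     274,696.3346
P = 25,163.2735.
Convexity = Σ t(t+1)·PV / [P·(1+y)²] = 274,696.3346 / (25,163.2735 × 1.150256) = 9.49054.

9.49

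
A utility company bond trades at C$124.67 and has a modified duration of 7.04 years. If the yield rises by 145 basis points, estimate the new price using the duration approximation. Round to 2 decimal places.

C$111.94

Duration approximation: ΔP/P ≈ -D_mod · Δy = -7.04 × (+0.0145) = -0.102080.
New price ≈ 124.67 × (1 - 0.102080) = 111.9436864.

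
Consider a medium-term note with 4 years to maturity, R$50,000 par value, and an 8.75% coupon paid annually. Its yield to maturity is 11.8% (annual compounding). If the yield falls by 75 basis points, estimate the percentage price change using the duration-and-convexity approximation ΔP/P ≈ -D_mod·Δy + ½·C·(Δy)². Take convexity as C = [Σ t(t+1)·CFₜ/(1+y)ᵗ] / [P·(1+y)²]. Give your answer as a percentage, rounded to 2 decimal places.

+2.40%

With y = 0.118:
  t   CF        PV=CF/(1+0.118)^t    t·PV        t(t+1)·PV
  1     4,375.00     3,913.2379     3,913.2379       7,826.4758
  2     4,375.00     3,500.2128     7,000.4256      21,001.2769
  3     4,375.00     3,130.7807     9,392.3421      37,569.3683
  4    54,375.00    34,804.2321   139,216.9283     696,084.6413
  Σ                 45,348.4635   159,522.9339     762,481.7623
P = 45,348.4635; D_Mac = 3.51771 yrs; D_mod = 3.14643 yrs; C = 13.45189.
Duration effect: -3.14643 × (-0.0075) = +0.023598
Convexity effect: 0.5 × 13.45189 × (-0.0075)² = +0.0003783
ΔP/P ≈ +0.023598 + 0.0003783 = +0.023977 = +2.3977%.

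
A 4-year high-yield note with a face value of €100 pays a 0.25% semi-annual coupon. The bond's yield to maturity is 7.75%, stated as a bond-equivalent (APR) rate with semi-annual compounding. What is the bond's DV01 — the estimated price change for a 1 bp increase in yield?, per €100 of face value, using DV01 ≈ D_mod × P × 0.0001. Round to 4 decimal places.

Periodic yield y = 0.03875.
  t   CF        PV=CF/(1+0.03875)^t    t·PV
  1        0.125         0.1203         0.1203
  2        0.125         0.1158         0.2317
  3        0.125         0.1115         0.3346
  4        0.125         0.1074         0.4295
  5        0.125         0.1034         0.5168
  6        0.125         0.0995         0.5970
  7        0.125         0.0958         0.6705
  8      100.125        73.8676       590.9411
  Σ                     74.6214       593.8416
P = 74.6214; D_Mac = 7.95806 half-year periods = 3.97903 yrs; D_mod = 3.83060 yrs.
DV01 ≈ 3.83060 × 74.6214 × 0.0001 = 0.028584.

€0.0286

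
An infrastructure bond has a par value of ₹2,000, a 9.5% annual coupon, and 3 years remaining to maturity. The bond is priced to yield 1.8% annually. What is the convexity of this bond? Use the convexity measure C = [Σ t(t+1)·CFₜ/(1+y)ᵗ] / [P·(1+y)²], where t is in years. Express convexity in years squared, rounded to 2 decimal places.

10.41

With y = 0.018:
  t   CF        PV=CF/(1+0.018)^t    t·PV        t(t+1)·PV
  1       190.00       186.6405       186.6405         373.2809
  2       190.00       183.3403       366.6807       1,100.0421
  3     2,190.00     2,075.8730     6,227.6190      24,910.4760
  Σ                  2,445.8538     6,780.9402      26,383.7990
P = 2,445.8538.
Convexity = Σ t(t+1)·PV / [P·(1+y)²] = 26,383.7990 / (2,445.8538 × 1.036324) = 10.40905.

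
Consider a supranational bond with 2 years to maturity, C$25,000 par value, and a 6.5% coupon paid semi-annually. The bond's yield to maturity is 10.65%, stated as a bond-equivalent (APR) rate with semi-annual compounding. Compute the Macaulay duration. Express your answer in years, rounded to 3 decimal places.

1.903 years

Periodic yield y = 0.05325. Discount each cash flow and weight by its period:
  t   CF        PV=CF/(1+0.05325)^t    t·PV
  1       812.50       771.4218       771.4218
  2       812.50       732.4204     1,464.8408
  3       812.50       695.3908     2,086.1725
  4    25,812.50    20,975.1076    83,900.4305
  Σ                 23,174.3407    88,222.8656
Price P = Σ PV = 23,174.3407.
Macaulay duration = Σ(t·PV) / P = 88,222.8656 / 23,174.3407 = 3.80692 half-year periods.
In years: 3.80692 / 2 = 1.90346 years.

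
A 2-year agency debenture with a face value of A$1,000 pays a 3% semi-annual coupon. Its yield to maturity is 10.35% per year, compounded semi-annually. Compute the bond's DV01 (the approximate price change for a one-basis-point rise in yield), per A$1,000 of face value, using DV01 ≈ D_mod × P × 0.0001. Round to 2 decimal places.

Periodic yield y = 0.05175.
  t   CF        PV=CF/(1+0.05175)^t    t·PV
  1        15.00        14.2619        14.2619
  2        15.00        13.5602        27.1204
  3        15.00        12.8930        38.6790
  4     1,015.00       829.4992     3,317.9967
  Σ                    870.2143     3,398.0580
P = 870.2143; D_Mac = 3.90485 half-year periods = 1.95243 yrs; D_mod = 1.85636 yrs.
DV01 ≈ 1.85636 × 870.2143 × 0.0001 = 0.161543.

A$0.16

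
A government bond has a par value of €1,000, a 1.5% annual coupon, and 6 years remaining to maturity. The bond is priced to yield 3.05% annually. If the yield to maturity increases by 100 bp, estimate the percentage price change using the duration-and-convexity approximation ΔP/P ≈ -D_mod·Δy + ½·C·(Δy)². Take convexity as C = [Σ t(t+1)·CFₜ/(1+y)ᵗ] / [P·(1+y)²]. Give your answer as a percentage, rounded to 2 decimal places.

With y = 0.0305:
  t   CF        PV=CF/(1+0.0305)^t    t·PV        t(t+1)·PV
  1        15.00        14.5560        14.5560          29.1121
  2        15.00        14.1252        28.2504          84.7513
  3        15.00        13.7072        41.1215         164.4858
  4        15.00        13.3015        53.2058         266.0292
  5        15.00        12.9078        64.5389         387.2332
  6     1,015.00       847.5749     5,085.4491      35,598.1440
  Σ                    916.1725     5,287.1218      36,529.7556
P = 916.1725; D_Mac = 5.77088 yrs; D_mod = 5.60008 yrs; C = 37.54685.
Duration effect: -5.60008 × (+0.01) = -0.056001
Convexity effect: 0.5 × 37.54685 × (0.01)² = +0.0018773
ΔP/P ≈ -0.056001 + 0.0018773 = -0.054123 = -5.4123%.

-5.41%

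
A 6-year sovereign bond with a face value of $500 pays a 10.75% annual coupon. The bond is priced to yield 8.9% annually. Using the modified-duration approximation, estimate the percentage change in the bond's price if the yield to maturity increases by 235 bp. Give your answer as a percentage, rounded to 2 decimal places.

Periodic yield y = 0.089. Modified duration first:
  t   CF        PV=CF/(1+0.089)^t    t·PV
  1        53.75        49.3572        49.3572
  2        53.75        45.3234        90.6468
  3        53.75        41.6193       124.8579
  4        53.75        38.2179       152.8716
  5        53.75        35.0945       175.4725
  6       553.75       332.0064     1,992.0384
  Σ                    541.6188     2,585.2445
P = 541.6188; D_Mac = 4.77318 yrs; D_mod = 4.77318/(1+0.089) = 4.38309 yrs.
ΔP/P ≈ -D_mod · Δy = -4.38309 × (+0.0235) = -0.103003 = -10.3003%.

-10.30%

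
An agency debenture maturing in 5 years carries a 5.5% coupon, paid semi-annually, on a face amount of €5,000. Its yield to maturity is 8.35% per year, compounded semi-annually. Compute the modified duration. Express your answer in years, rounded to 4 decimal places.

Periodic yield y = 0.04175. First find Macaulay duration:
  t   CF        PV=CF/(1+0.04175)^t    t·PV
  1       137.50       131.9894       131.9894
  2       137.50       126.6997       253.3995
  3       137.50       121.6220       364.8660
  4       137.50       116.7478       466.9912
  5       137.50       112.0689       560.3446
  6       137.50       107.5775       645.4653
  7       137.50       103.2662       722.8633
  8       137.50        99.1276       793.0209
  9       137.50        95.1549       856.3940
  10    5,137.50     3,412.8464    34,128.4641
  Σ                  4,427.1005    38,923.7982
P = 4,427.1005; Macaulay duration = 38,923.7982 / 4,427.1005 = 8.79216 half-year periods = 4.39608 years.
Modified duration = D_Mac / (1 + y) = 4.39608 / 1.04175 = 4.21990 years.

4.2199 years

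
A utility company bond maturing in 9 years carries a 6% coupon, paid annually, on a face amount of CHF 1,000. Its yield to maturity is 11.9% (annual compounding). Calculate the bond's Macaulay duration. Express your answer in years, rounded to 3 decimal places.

Periodic yield y = 0.119. Discount each cash flow and weight by its year:
  t   CF        PV=CF/(1+0.119)^t    t·PV
  1        60.00        53.6193        53.6193
  2        60.00        47.9172        95.8343
  3        60.00        42.8214       128.4642
  4        60.00        38.2676       153.0703
  5        60.00        34.1980       170.9900
  6        60.00        30.5612       183.3673
  7        60.00        27.3112       191.1783
  8        60.00        24.4068       195.2543
  9     1,060.00       385.3320     3,467.9881
  Σ                    684.4347     4,639.7662
Price P = Σ PV = 684.4347.
Macaulay duration = Σ(t·PV) / P = 4,639.7662 / 684.4347 = 6.77898 years.

6.779 years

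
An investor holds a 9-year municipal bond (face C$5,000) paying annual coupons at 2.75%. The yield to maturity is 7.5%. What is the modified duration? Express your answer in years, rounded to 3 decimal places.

Periodic yield y = 0.075. First find Macaulay duration:
  t   CF        PV=CF/(1+0.075)^t    t·PV
  1       137.50       127.9070       127.9070
  2       137.50       118.9832       237.9665
  3       137.50       110.6821       332.0462
  4       137.50       102.9601       411.8403
  5       137.50        95.7768       478.8841
  6       137.50        89.0947       534.5683
  7       137.50        82.8788       580.1516
  8       137.50        77.0966       616.7725
  9     5,137.50     2,679.6351    24,116.7158
  Σ                  3,485.0143    27,436.8522
P = 3,485.0143; Macaulay duration = 27,436.8522 / 3,485.0143 = 7.87281 years.
Modified duration = D_Mac / (1 + y) = 7.87281 / 1.075 = 7.32354 years.

7.324 years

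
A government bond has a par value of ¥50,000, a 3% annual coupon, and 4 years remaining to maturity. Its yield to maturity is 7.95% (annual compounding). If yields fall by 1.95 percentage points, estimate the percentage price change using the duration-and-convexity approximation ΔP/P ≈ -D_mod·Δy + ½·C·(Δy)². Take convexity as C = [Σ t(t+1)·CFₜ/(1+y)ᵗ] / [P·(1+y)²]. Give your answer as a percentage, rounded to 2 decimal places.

With y = 0.0795:
  t   CF        PV=CF/(1+0.0795)^t    t·PV        t(t+1)·PV
  1     1,500.00     1,389.5322     1,389.5322       2,779.0644
  2     1,500.00     1,287.1998     2,574.3996       7,723.1988
  3     1,500.00     1,192.4037     3,577.2111      14,308.8445
  4    51,500.00    37,924.2187   151,696.8748     758,484.3740
  Σ                 41,793.3544   159,238.0177     783,295.4817
P = 41,793.3544; D_Mac = 3.81013 yrs; D_mod = 3.52953 yrs; C = 16.08322.
Duration effect: -3.52953 × (-0.0195) = +0.068826
Convexity effect: 0.5 × 16.08322 × (-0.0195)² = +0.0030578
ΔP/P ≈ +0.068826 + 0.0030578 = +0.071884 = +7.1884%.

+7.19%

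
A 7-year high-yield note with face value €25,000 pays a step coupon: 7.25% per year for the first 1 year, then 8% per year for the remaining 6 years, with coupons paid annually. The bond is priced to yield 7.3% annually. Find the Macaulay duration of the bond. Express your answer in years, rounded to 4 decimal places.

Periodic yield y = 0.073. Discount each cash flow and weight by its year:
  t   CF        PV=CF/(1+0.073)^t    t·PV
  1     1,812.50     1,689.1892     1,689.1892
  2     2,000.00     1,737.1229     3,474.2458
  3     2,000.00     1,618.9403     4,856.8209
  4     2,000.00     1,508.7980     6,035.1921
  5     2,000.00     1,406.1491     7,030.7457
  6     2,000.00     1,310.4838     7,862.9029
  7    27,000.00    16,487.9139   115,415.3972
  Σ                 25,758.5973   146,364.4938
Price P = Σ PV = 25,758.5973.
Macaulay duration = Σ(t·PV) / P = 146,364.4938 / 25,758.5973 = 5.68216 years.

5.6822 years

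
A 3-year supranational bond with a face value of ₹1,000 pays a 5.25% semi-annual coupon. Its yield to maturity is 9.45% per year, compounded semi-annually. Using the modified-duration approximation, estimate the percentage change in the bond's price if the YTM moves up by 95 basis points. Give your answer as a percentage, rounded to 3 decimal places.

Periodic yield y = 0.04725. Modified duration first:
  t   CF        PV=CF/(1+0.04725)^t    t·PV
  1        26.25        25.0656        25.0656
  2        26.25        23.9347        47.8695
  3        26.25        22.8548        68.5645
  4        26.25        21.8237        87.2947
  5        26.25        20.8390       104.1951
  6     1,026.25       777.9487     4,667.6922
  Σ                    892.4666     5,000.6816
P = 892.4666; D_Mac = 5.60321 half-year periods = 2.80161 yrs; D_mod = 2.80161/(1+0.04725) = 2.67520 yrs.
ΔP/P ≈ -D_mod · Δy = -2.67520 × (+0.0095) = -0.025414 = -2.5414%.

-2.541%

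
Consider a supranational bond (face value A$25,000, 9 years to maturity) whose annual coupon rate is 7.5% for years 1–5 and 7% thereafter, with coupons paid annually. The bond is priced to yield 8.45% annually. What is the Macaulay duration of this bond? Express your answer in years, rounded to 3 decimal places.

Periodic yield y = 0.0845. Discount each cash flow and weight by its year:
  t   CF        PV=CF/(1+0.0845)^t    t·PV
  1     1,875.00     1,728.9073     1,728.9073
  2     1,875.00     1,594.1976     3,188.3953
  3     1,875.00     1,469.9840     4,409.9520
  4     1,875.00     1,355.4486     5,421.7943
  5     1,875.00     1,249.8373     6,249.1866
  6     1,750.00     1,075.6246     6,453.7474
  7     1,750.00       991.8161     6,942.7127
  8     1,750.00       914.5377     7,316.3013
  9    26,750.00    12,890.1443   116,011.2987
  Σ                 23,270.4975   157,722.2956
Price P = Σ PV = 23,270.4975.
Macaulay duration = Σ(t·PV) / P = 157,722.2956 / 23,270.4975 = 6.77778 years.

6.778 years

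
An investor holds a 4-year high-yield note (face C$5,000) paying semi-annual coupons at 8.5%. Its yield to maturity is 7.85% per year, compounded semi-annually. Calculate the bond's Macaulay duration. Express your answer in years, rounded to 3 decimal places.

3.480 years

Periodic yield y = 0.03925. Discount each cash flow and weight by its period:
  t   CF        PV=CF/(1+0.03925)^t    t·PV
  1       212.50       204.4744       204.4744
  2       212.50       196.7519       393.5037
  3       212.50       189.3210       567.9631
  4       212.50       182.1708       728.6833
  5       212.50       175.2907       876.4533
  6       212.50       168.6703     1,012.0221
  7       212.50       162.3001     1,136.1005
  8     5,212.50     3,830.7676    30,646.1406
  Σ                  5,109.7467    35,565.3409
Price P = Σ PV = 5,109.7467.
Macaulay duration = Σ(t·PV) / P = 35,565.3409 / 5,109.7467 = 6.96029 half-year periods.
In years: 6.96029 / 2 = 3.48015 years.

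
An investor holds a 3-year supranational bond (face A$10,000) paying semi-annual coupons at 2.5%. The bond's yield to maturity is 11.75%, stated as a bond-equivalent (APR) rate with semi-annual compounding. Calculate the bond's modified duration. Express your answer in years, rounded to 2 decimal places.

2.73 years

Periodic yield y = 0.05875. First find Macaulay duration:
  t   CF        PV=CF/(1+0.05875)^t    t·PV
  1       125.00       118.0638       118.0638
  2       125.00       111.5124       223.0248
  3       125.00       105.3246       315.9737
  4       125.00        99.4801       397.9205
  5       125.00        93.9600       469.7999
  6    10,125.00     7,188.4373    43,130.6241
  Σ                  7,716.7782    44,655.4068
P = 7,716.7782; Macaulay duration = 44,655.4068 / 7,716.7782 = 5.78679 half-year periods = 2.89340 years.
Modified duration = D_Mac / (1 + y) = 2.89340 / 1.05875 = 2.73284 years.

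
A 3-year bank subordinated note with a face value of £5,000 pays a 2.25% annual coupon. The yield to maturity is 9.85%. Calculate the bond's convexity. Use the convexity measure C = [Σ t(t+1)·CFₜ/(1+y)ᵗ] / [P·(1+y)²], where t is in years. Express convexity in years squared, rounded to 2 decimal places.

9.62

With y = 0.0985:
  t   CF        PV=CF/(1+0.0985)^t    t·PV        t(t+1)·PV
  1       112.50       102.4124       102.4124         204.8248
  2       112.50        93.2293       186.4586         559.3758
  3     5,112.50     3,856.8535    11,570.5604      46,282.2414
  Σ                  4,052.4951    11,859.4313      47,046.4419
P = 4,052.4951.
Convexity = Σ t(t+1)·PV / [P·(1+y)²] = 47,046.4419 / (4,052.4951 × 1.206702) = 9.62064.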